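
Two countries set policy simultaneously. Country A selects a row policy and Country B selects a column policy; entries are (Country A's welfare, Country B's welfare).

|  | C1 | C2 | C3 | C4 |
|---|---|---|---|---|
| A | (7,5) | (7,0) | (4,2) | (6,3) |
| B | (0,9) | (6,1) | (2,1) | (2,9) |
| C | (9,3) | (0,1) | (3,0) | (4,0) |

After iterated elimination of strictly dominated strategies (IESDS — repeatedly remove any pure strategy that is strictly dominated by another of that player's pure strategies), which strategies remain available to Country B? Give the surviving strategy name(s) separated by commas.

C1

Row B is eliminated: A beats it against every remaining column (C1: 7>0, C2: 7>6, C3: 4>2, C4: 6>2).
Country B's strategy C2 is strictly dominated by C1 (A: 5>0, C: 3>1) and is removed.
Country B's strategy C3 is strictly dominated by C1 (A: 5>2, C: 3>0) and is removed.
Column C4 is eliminated: C1 beats it against every remaining row (A: 5>3, C: 3>0).
Row A is eliminated: C beats it against every remaining column (C1: 9>7).
Among the remaining strategies, none is strictly dominated by another pure strategy of the same player, so the elimination stops.
Surviving strategies — Country A: {C}; Country B: {C1}.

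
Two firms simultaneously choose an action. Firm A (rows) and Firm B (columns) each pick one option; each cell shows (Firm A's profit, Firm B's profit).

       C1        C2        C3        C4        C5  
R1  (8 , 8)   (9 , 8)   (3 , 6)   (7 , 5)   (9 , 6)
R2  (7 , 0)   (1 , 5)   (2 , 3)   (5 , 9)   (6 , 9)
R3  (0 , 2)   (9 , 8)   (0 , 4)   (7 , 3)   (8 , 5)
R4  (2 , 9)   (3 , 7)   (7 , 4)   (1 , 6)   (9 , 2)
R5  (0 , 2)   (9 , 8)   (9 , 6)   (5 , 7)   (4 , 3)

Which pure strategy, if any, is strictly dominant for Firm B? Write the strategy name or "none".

none

C1 fails to dominate C2 at R1 (8=8).
C2 fails to dominate C1 at R1 (8=8).
C3 fails to dominate C1 at R1 (6<8).
C4 fails to dominate C1 at R1 (5<8).
C5 fails to dominate C1 at R1 (6<8).
No single strategy dominates all the others.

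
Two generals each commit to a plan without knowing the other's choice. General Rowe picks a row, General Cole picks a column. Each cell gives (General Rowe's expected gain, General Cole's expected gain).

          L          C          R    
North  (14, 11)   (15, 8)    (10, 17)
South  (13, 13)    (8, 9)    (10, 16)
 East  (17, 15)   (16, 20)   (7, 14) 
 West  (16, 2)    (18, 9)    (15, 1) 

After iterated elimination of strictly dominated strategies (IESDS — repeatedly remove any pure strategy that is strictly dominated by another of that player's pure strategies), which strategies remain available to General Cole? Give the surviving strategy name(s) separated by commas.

C

Row North is eliminated: West beats it against every remaining column (L: 16>14, C: 18>15, R: 15>10).
General Rowe's strategy South is strictly dominated by West (L: 16>13, C: 18>8, R: 15>10) and is removed.
Column L is eliminated: C beats it against every remaining row (East: 20>15, West: 9>2).
General Rowe's strategy East is strictly dominated by West (C: 18>16, R: 15>7) and is removed.
General Cole's strategy R is strictly dominated by C (West: 9>1) and is removed.
Among the remaining strategies, none is strictly dominated by another pure strategy of the same player, so the elimination stops.
Surviving strategies — General Rowe: {West}; General Cole: {C}.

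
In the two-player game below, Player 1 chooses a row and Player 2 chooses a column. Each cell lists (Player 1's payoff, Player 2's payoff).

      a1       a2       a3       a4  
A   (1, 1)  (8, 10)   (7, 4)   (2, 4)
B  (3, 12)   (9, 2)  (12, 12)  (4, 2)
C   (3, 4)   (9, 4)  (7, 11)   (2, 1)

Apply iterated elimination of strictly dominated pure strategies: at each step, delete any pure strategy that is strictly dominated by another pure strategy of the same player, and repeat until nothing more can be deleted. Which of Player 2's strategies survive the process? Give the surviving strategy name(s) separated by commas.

For Player 1, B strictly dominates A on the remaining columns (a1: 3>1, a2: 9>8, a3: 12>7, a4: 4>2); eliminate A.
For Player 2, a3 strictly dominates a2 on the remaining rows (B: 12>2, C: 11>4); eliminate a2.
Player 2's strategy a4 is strictly dominated by a1 (B: 12>2, C: 4>1) and is removed.
Among the remaining strategies, none is strictly dominated by another pure strategy of the same player, so the elimination stops.
Surviving strategies — Player 1: {B, C}; Player 2: {a1, a3}.

a1, a3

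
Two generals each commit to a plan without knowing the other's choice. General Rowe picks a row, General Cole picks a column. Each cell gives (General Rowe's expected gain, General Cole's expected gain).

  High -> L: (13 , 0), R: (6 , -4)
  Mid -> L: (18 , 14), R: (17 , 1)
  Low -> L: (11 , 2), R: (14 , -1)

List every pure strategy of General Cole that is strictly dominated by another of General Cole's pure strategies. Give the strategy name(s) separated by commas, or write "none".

L: no other strategy beats it everywhere (R at High (0>-4)).
R is strictly dominated by L (High: 0>-4, Mid: 14>1, Low: 2>-1).

R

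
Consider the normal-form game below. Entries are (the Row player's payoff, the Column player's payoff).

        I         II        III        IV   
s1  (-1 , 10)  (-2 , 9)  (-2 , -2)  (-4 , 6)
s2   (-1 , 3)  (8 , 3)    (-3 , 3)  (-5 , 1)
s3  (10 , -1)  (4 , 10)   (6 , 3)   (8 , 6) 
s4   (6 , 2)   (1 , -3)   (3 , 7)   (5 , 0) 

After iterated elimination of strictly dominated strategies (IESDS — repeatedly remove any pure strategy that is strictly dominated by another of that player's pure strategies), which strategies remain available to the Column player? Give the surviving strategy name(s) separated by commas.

I, II, III

Row s1 is eliminated: s3 beats it against every remaining column (I: 10>-1, II: 4>-2, III: 6>-2, IV: 8>-4).
For the Row player, s3 strictly dominates s4 on the remaining columns (I: 10>6, II: 4>1, III: 6>3, IV: 8>5); eliminate s4.
The Column player's strategy IV is strictly dominated by II (s2: 3>1, s3: 10>6) and is removed.
Among the remaining strategies, none is strictly dominated by another pure strategy of the same player, so the elimination stops.
Surviving strategies — the Row player: {s2, s3}; the Column player: {I, II, III}.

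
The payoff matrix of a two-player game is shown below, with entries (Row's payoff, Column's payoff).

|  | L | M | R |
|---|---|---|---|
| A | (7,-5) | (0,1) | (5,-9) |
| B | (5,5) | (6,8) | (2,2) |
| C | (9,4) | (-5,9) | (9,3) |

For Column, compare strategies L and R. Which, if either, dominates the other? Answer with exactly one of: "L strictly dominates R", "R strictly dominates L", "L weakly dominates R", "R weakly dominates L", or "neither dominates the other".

L strictly dominates R

Compare L to R across each opponent action: A: -5>-9, B: 5>2, C: 4>3.
Every comparison favours L, so L strictly dominates R.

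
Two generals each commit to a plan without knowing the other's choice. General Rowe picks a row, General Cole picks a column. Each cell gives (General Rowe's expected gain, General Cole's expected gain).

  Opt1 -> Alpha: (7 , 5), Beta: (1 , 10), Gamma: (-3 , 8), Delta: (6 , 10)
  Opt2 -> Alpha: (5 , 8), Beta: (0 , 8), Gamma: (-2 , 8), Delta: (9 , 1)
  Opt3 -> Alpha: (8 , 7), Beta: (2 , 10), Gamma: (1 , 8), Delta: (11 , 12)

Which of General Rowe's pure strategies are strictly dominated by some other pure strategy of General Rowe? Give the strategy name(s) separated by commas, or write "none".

Opt1, Opt2

Opt1: dominated, since Opt3 does at least as well everywhere (Alpha: 8>7, Beta: 2>1, Gamma: 1>-3, Delta: 11>6).
Opt2 is strictly dominated by Opt3 (Alpha: 8>5, Beta: 2>0, Gamma: 1>-2, Delta: 11>9).
Opt3 is not dominated — it holds its own against Opt1 at Alpha (8>7); Opt2 at Alpha (8>5).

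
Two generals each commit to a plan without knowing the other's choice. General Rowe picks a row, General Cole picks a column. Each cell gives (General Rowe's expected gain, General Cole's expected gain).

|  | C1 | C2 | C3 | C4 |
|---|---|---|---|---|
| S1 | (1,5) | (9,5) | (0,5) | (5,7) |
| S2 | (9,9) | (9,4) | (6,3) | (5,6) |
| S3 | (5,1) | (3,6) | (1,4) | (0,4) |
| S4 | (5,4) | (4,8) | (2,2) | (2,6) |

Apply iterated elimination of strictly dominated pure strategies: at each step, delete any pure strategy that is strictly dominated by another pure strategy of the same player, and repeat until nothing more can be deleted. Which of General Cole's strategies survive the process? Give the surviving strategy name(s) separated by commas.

C1, C4

For General Rowe, S2 strictly dominates S3 on the remaining columns (C1: 9>5, C2: 9>3, C3: 6>1, C4: 5>0); eliminate S3.
General Rowe's strategy S4 is strictly dominated by S2 (C1: 9>5, C2: 9>4, C3: 6>2, C4: 5>2) and is removed.
General Cole's strategy C2 is strictly dominated by C4 (S1: 7>5, S2: 6>4) and is removed.
For General Cole, C4 strictly dominates C3 on the remaining rows (S1: 7>5, S2: 6>3); eliminate C3.
Among the remaining strategies, none is strictly dominated by another pure strategy of the same player, so the elimination stops.
Surviving strategies — General Rowe: {S1, S2}; General Cole: {C1, C4}.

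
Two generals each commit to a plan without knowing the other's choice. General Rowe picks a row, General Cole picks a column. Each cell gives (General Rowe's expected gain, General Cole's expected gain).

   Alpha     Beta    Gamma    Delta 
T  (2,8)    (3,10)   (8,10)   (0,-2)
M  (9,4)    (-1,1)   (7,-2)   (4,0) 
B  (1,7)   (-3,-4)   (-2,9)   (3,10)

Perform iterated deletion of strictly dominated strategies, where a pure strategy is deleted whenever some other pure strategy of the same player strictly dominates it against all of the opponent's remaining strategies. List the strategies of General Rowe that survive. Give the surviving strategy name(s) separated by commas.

General Rowe's strategy B is strictly dominated by M (Alpha: 9>1, Beta: -1>-3, Gamma: 7>-2, Delta: 4>3) and is removed.
For General Cole, Alpha strictly dominates Delta on the remaining rows (T: 8>-2, M: 4>0); eliminate Delta.
Among the remaining strategies, none is strictly dominated by another pure strategy of the same player, so the elimination stops.
Surviving strategies — General Rowe: {T, M}; General Cole: {Alpha, Beta, Gamma}.

T, M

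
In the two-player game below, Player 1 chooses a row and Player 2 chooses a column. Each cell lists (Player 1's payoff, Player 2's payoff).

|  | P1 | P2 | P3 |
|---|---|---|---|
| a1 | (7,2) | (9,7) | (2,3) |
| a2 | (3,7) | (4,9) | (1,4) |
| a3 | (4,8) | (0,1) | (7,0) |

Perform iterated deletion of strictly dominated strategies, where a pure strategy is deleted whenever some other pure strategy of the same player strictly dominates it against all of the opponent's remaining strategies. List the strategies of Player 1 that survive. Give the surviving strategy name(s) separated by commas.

Player 1's strategy a2 is strictly dominated by a1 (P1: 7>3, P2: 9>4, P3: 2>1) and is removed.
Player 2's strategy P3 is strictly dominated by P2 (a1: 7>3, a3: 1>0) and is removed.
For Player 1, a1 strictly dominates a3 on the remaining columns (P1: 7>4, P2: 9>0); eliminate a3.
For Player 2, P2 strictly dominates P1 on the remaining rows (a1: 7>2); eliminate P1.
Among the remaining strategies, none is strictly dominated by another pure strategy of the same player, so the elimination stops.
Surviving strategies — Player 1: {a1}; Player 2: {P2}.

a1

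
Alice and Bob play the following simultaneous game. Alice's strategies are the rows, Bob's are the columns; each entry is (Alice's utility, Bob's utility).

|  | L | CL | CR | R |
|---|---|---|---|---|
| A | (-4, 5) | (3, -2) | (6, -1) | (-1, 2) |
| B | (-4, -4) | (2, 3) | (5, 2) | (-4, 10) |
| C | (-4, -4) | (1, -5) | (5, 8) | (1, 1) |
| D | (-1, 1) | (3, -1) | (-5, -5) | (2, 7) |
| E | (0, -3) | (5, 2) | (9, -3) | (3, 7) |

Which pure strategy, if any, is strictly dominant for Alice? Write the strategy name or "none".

E

E vs A: L: 0>-4, CL: 5>3, CR: 9>6, R: 3>-1.
E vs B: L: 0>-4, CL: 5>2, CR: 9>5, R: 3>-4.
E vs C: L: 0>-4, CL: 5>1, CR: 9>5, R: 3>1.
E vs D: L: 0>-1, CL: 5>3, CR: 9>-5, R: 3>2.
E strictly beats every other strategy against every opponent action, so it is strictly dominant.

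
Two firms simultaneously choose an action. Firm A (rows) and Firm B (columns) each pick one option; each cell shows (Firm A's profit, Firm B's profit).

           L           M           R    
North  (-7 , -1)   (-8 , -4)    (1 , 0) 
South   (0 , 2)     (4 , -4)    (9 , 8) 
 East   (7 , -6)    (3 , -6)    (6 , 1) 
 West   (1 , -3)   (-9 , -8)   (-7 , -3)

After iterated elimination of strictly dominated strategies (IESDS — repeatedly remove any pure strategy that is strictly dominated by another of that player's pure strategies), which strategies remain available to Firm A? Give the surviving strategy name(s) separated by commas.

South

Row North is eliminated: South beats it against every remaining column (L: 0>-7, M: 4>-8, R: 9>1).
For Firm A, East strictly dominates West on the remaining columns (L: 7>1, M: 3>-9, R: 6>-7); eliminate West.
Firm B's strategy L is strictly dominated by R (South: 8>2, East: 1>-6) and is removed.
Firm A's strategy East is strictly dominated by South (M: 4>3, R: 9>6) and is removed.
Column M is eliminated: R beats it against every remaining row (South: 8>-4).
Among the remaining strategies, none is strictly dominated by another pure strategy of the same player, so the elimination stops.
Surviving strategies — Firm A: {South}; Firm B: {R}.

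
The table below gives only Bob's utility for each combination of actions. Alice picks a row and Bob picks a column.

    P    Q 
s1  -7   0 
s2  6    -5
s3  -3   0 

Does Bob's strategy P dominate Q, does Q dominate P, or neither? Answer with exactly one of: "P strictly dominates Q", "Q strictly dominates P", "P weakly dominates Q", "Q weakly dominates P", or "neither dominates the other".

Compare P to Q across each choice by Alice: s1: -7<0, s2: 6>-5, s3: -3<0.
P does better at s2 but worse at s1, s3; neither strategy dominates the other.

neither dominates the other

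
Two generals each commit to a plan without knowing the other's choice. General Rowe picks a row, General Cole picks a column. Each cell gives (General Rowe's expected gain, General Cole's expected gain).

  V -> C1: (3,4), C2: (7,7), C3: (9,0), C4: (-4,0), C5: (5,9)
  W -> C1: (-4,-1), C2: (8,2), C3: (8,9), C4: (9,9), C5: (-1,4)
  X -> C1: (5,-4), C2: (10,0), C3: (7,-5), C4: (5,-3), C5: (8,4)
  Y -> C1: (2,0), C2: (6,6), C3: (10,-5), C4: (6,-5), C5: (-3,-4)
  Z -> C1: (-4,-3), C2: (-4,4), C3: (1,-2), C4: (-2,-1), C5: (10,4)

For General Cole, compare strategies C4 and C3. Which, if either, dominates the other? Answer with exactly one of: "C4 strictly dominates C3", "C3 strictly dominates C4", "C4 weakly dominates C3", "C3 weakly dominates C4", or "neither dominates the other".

Compare C4 to C3 across every action of General Rowe: V: 0=0, W: 9=9, X: -3>-5, Y: -5=-5, Z: -1>-2.
C4 is at least as good everywhere and strictly better somewhere (tied only at V, W, Y), so C4 weakly but not strictly dominates C3.

C4 weakly dominates C3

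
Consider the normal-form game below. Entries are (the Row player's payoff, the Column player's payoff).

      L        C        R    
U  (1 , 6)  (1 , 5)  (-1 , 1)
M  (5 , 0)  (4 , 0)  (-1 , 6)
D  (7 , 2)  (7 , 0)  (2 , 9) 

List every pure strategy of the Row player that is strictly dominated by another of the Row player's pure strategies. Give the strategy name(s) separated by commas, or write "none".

U, M

D strictly dominates U — L: 7>1, C: 7>1, R: 2>-1.
M is strictly dominated by D (L: 7>5, C: 7>4, R: 2>-1).
Nothing dominates D: U at L (7>1); M at L (7>5).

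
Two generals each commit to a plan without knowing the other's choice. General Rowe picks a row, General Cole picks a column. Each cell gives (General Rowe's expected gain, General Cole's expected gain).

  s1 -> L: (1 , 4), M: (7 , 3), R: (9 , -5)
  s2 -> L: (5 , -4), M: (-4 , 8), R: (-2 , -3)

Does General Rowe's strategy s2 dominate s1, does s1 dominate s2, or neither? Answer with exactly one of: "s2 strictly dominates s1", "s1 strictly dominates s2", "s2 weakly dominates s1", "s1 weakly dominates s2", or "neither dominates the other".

neither dominates the other

Compare s2 to s1 across each opponent action: L: 5>1, M: -4<7, R: -2<9.
s2 does better at L but worse at M, R; neither strategy dominates the other.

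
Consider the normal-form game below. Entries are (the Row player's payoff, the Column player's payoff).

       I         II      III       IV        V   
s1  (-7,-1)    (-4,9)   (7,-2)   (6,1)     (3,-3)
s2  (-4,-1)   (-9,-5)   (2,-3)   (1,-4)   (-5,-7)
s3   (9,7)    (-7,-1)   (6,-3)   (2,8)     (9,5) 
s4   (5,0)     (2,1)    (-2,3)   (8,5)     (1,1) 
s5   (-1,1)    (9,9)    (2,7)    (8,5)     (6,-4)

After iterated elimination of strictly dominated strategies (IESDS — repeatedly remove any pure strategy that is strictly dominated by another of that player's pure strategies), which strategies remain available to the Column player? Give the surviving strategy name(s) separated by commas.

II, III, IV

Row s2 is eliminated: s3 beats it against every remaining column (I: 9>-4, II: -7>-9, III: 6>2, IV: 2>1, V: 9>-5).
Column I is eliminated: IV beats it against every remaining row (s1: 1>-1, s3: 8>7, s4: 5>0, s5: 5>1).
The Column player's strategy V is strictly dominated by IV (s1: 1>-3, s3: 8>5, s4: 5>1, s5: 5>-4) and is removed.
Row s3 is eliminated: s1 beats it against every remaining column (II: -4>-7, III: 7>6, IV: 6>2).
Among the remaining strategies, none is strictly dominated by another pure strategy of the same player, so the elimination stops.
Surviving strategies — the Row player: {s1, s4, s5}; the Column player: {II, III, IV}.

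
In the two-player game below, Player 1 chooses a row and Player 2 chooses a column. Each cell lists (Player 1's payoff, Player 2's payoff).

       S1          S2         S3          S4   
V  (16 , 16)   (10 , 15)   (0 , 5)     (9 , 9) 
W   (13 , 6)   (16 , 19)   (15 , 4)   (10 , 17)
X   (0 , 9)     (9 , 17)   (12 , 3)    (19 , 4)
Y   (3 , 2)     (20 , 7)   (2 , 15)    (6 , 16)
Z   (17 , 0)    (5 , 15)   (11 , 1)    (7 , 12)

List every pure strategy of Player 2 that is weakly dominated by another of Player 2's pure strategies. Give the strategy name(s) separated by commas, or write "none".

S1: no other strategy beats it everywhere (S2 at V (16>15); S3 at V (16>5); S4 at V (16>9)).
S2: no other strategy beats it everywhere (S1 at W (19>6); S3 at V (15>5); S4 at V (15>9)).
S3 is weakly dominated by S4 (V: 9>5, W: 17>4, X: 4>3, Y: 16>15, Z: 12>1).
Nothing dominates S4: S1 at W (17>6); S2 at Y (16>7); S3 at V (9>5).

S3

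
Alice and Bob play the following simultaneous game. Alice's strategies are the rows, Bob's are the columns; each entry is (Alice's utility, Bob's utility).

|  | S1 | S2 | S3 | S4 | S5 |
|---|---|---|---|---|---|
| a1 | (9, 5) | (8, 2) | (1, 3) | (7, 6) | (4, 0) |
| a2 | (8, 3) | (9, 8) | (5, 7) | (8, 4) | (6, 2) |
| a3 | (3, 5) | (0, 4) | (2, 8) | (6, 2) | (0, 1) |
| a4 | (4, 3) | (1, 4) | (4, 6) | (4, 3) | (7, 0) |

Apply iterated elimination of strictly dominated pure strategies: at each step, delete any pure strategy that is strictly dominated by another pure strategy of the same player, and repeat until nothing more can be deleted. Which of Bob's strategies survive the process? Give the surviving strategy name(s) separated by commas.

Row a3 is eliminated: a2 beats it against every remaining column (S1: 8>3, S2: 9>0, S3: 5>2, S4: 8>6, S5: 6>0).
Column S5 is eliminated: S1 beats it against every remaining row (a1: 5>0, a2: 3>2, a4: 3>0).
For Alice, a2 strictly dominates a4 on the remaining columns (S1: 8>4, S2: 9>1, S3: 5>4, S4: 8>4); eliminate a4.
Bob's strategy S1 is strictly dominated by S4 (a1: 6>5, a2: 4>3) and is removed.
Alice's strategy a1 is strictly dominated by a2 (S2: 9>8, S3: 5>1, S4: 8>7) and is removed.
Bob's strategy S3 is strictly dominated by S2 (a2: 8>7) and is removed.
Bob's strategy S4 is strictly dominated by S2 (a2: 8>4) and is removed.
Among the remaining strategies, none is strictly dominated by another pure strategy of the same player, so the elimination stops.
Surviving strategies — Alice: {a2}; Bob: {S2}.

S2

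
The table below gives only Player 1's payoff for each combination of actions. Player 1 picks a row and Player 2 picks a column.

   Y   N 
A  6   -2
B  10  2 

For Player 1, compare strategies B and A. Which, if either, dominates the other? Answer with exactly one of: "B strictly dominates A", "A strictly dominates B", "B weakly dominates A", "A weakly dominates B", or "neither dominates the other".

B's payoffs vs A's, by Player 2's action — Y: 10>6, N: 2>-2.
Every comparison favours B, so B strictly dominates A.

B strictly dominates A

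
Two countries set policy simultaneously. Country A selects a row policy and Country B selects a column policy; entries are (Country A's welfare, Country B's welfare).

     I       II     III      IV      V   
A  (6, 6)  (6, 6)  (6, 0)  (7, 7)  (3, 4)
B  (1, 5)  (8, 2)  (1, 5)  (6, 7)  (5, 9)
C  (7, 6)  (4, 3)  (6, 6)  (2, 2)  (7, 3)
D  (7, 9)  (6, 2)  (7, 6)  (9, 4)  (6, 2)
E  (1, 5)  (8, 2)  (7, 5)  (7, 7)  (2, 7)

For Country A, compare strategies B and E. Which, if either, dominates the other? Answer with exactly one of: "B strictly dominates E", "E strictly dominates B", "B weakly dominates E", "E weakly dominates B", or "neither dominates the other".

neither dominates the other

B's payoffs vs E's, by Country B's action — I: 1=1, II: 8=8, III: 1<7, IV: 6<7, V: 5>2.
B does better at V but worse at III, IV; neither strategy dominates the other.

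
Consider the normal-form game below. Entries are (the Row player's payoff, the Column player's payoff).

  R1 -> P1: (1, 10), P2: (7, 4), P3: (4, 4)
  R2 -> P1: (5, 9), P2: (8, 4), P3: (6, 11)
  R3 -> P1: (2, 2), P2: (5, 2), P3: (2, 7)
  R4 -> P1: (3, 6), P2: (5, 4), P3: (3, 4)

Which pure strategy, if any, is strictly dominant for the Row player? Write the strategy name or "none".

R2

R2 vs R1: P1: 5>1, P2: 8>7, P3: 6>4.
R2 vs R3: P1: 5>2, P2: 8>5, P3: 6>2.
R2 vs R4: P1: 5>3, P2: 8>5, P3: 6>3.
R2 strictly beats every other strategy against every opponent action, so it is strictly dominant.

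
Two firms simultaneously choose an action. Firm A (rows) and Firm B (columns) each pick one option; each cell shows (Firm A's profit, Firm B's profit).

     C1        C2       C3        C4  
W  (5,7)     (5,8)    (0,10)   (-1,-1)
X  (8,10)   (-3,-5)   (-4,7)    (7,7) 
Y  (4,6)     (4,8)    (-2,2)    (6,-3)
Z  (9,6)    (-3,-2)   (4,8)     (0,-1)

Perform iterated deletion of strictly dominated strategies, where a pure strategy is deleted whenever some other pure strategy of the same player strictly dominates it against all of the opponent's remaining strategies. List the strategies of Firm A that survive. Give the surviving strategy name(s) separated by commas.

Z

For Firm B, C1 strictly dominates C4 on the remaining rows (W: 7>-1, X: 10>7, Y: 6>-3, Z: 6>-1); eliminate C4.
Firm A's strategy Y is strictly dominated by W (C1: 5>4, C2: 5>4, C3: 0>-2) and is removed.
Firm B's strategy C2 is strictly dominated by C3 (W: 10>8, X: 7>-5, Z: 8>-2) and is removed.
Row W is eliminated: Z beats it against every remaining column (C1: 9>5, C3: 4>0).
Firm A's strategy X is strictly dominated by Z (C1: 9>8, C3: 4>-4) and is removed.
For Firm B, C3 strictly dominates C1 on the remaining rows (Z: 8>6); eliminate C1.
Among the remaining strategies, none is strictly dominated by another pure strategy of the same player, so the elimination stops.
Surviving strategies — Firm A: {Z}; Firm B: {C3}.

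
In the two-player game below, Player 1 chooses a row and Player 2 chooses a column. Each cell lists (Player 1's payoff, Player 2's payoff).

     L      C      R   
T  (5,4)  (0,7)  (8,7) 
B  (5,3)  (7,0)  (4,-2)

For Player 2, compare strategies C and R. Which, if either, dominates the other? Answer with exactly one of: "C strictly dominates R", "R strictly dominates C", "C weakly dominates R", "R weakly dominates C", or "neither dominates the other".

Compare C to R across each choice by Player 1: T: 7=7, B: 0>-2.
C is at least as good everywhere and strictly better somewhere (tied only at T), so C weakly but not strictly dominates R.

C weakly dominates R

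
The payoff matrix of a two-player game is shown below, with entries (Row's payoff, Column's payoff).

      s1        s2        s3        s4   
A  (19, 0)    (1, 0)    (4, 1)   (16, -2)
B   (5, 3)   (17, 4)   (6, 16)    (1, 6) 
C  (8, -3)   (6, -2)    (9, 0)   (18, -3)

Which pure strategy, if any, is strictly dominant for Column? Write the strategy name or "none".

s3

s3 vs s1: A: 1>0, B: 16>3, C: 0>-3.
s3 vs s2: A: 1>0, B: 16>4, C: 0>-2.
s3 vs s4: A: 1>-2, B: 16>6, C: 0>-3.
s3 strictly beats every other strategy against every opponent action, so it is strictly dominant.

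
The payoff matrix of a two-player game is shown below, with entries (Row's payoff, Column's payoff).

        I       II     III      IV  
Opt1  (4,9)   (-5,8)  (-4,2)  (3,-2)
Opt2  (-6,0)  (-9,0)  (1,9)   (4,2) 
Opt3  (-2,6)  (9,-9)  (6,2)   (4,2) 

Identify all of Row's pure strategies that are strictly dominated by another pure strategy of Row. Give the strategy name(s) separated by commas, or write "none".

Opt1 is not dominated — it holds its own against Opt2 at I (4>-6); Opt3 at I (4>-2).
Opt2: no other strategy beats it everywhere (Opt1 at III (1>-4); Opt3 at IV (4=4)).
Opt3: no other strategy beats it everywhere (Opt1 at II (9>-5); Opt2 at I (-2>-6)).

none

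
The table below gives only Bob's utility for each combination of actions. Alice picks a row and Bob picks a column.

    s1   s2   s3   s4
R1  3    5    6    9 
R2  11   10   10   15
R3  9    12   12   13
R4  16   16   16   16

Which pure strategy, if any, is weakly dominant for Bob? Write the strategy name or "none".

s4

s4 vs s1: R1: 9>3, R2: 15>11, R3: 13>9, R4: 16=16.
s4 vs s2: R1: 9>5, R2: 15>10, R3: 13>12, R4: 16=16.
s4 vs s3: R1: 9>6, R2: 15>10, R3: 13>12, R4: 16=16.
s4 is at least as good as every other strategy against every opponent action, so it is weakly dominant.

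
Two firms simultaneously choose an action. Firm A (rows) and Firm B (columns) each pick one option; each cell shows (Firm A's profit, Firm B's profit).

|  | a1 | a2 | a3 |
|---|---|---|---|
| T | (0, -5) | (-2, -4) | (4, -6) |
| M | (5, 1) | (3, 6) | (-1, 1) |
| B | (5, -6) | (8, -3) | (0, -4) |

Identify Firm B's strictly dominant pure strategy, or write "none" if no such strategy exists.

a2

a2 vs a1: T: -4>-5, M: 6>1, B: -3>-6.
a2 vs a3: T: -4>-6, M: 6>1, B: -3>-4.
a2 strictly beats every other strategy against every opponent action, so it is strictly dominant.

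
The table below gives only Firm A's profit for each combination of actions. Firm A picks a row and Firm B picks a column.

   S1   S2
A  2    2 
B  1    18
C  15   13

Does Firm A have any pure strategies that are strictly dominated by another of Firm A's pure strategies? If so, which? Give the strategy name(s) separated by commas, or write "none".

A

C strictly dominates A — S1: 15>2, S2: 13>2.
B is not dominated — it holds its own against A at S2 (18>2); C at S2 (18>13).
Nothing dominates C: A at S1 (15>2); B at S1 (15>1).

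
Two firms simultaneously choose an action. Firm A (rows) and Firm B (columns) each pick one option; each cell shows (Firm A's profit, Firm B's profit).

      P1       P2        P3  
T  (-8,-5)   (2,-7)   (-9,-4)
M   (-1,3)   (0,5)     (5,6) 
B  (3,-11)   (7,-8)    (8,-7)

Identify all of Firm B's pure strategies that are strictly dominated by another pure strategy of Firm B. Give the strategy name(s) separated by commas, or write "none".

P1, P2

P1 is strictly dominated by P3 (T: -4>-5, M: 6>3, B: -7>-11).
P2 is strictly dominated by P3 (T: -4>-7, M: 6>5, B: -7>-8).
P3 is not dominated — it holds its own against P1 at T (-4>-5); P2 at T (-4>-7).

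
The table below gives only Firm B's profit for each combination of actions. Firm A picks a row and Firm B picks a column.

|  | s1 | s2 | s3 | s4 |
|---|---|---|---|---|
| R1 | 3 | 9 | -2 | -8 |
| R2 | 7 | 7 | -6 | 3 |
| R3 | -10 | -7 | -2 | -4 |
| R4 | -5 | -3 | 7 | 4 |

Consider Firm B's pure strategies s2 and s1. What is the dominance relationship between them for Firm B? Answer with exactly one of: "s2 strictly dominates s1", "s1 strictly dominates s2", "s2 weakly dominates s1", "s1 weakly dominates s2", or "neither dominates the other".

Compare s2 to s1 across each choice by Firm A: R1: 9>3, R2: 7=7, R3: -7>-10, R4: -3>-5.
s2 is at least as good everywhere and strictly better somewhere (tied only at R2), so s2 weakly but not strictly dominates s1.

s2 weakly dominates s1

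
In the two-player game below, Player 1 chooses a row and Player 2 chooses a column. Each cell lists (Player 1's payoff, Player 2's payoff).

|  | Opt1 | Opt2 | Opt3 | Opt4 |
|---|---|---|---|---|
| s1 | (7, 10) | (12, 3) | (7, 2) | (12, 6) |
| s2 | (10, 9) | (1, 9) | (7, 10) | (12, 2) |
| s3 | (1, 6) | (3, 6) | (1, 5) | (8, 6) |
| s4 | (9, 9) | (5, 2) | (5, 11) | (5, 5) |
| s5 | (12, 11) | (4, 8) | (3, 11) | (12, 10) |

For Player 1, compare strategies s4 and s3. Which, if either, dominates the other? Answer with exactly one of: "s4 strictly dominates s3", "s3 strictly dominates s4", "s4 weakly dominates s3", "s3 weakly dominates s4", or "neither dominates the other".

neither dominates the other

Compare s4 to s3 across every action of Player 2: Opt1: 9>1, Opt2: 5>3, Opt3: 5>1, Opt4: 5<8.
s4 does better at Opt1, Opt2, Opt3 but worse at Opt4; neither strategy dominates the other.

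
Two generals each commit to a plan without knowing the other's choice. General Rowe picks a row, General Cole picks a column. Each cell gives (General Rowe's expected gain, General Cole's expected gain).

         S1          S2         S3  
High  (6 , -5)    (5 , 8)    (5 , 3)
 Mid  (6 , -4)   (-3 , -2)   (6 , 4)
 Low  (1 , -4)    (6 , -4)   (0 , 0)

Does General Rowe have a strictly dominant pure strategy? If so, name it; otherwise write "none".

none

High fails to dominate Mid at S1 (6=6).
Mid fails to dominate High at S1 (6=6).
Low fails to dominate High at S1 (1<6).
No single strategy dominates all the others.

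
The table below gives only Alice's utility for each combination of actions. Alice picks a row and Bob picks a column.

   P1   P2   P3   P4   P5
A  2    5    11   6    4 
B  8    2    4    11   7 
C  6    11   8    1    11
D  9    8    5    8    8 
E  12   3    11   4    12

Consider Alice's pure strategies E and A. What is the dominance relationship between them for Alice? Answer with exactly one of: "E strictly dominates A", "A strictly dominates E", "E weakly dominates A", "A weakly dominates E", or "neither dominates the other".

Compare E to A across each choice by Bob: P1: 12>2, P2: 3<5, P3: 11=11, P4: 4<6, P5: 12>4.
E does better at P1, P5 but worse at P2, P4; neither strategy dominates the other.

neither dominates the other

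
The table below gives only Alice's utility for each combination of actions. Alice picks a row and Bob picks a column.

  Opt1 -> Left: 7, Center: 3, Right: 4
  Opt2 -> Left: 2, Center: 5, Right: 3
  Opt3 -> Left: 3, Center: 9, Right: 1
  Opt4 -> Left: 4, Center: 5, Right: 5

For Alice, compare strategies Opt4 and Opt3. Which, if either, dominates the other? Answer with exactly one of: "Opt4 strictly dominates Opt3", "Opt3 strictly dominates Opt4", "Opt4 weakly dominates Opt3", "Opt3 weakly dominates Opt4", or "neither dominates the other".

Compare Opt4 to Opt3 across each opponent action: Left: 4>3, Center: 5<9, Right: 5>1.
Opt4 does better at Left, Right but worse at Center; neither strategy dominates the other.

neither dominates the other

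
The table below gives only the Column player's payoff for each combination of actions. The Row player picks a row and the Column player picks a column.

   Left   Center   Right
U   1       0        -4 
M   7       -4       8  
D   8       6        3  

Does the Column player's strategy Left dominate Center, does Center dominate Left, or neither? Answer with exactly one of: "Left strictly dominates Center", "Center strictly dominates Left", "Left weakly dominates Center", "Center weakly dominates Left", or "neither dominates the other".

Left strictly dominates Center

Left's payoffs vs Center's, by the Row player's action — U: 1>0, M: 7>-4, D: 8>6.
Left gives a strictly higher payoff against each opponent action, so Left strictly dominates Center.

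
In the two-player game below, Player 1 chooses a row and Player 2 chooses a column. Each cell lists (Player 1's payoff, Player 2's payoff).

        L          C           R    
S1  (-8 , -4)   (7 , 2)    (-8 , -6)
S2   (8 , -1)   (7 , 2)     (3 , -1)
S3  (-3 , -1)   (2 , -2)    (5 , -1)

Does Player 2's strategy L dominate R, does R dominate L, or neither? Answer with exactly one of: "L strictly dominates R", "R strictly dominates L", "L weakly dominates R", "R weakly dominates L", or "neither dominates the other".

L weakly dominates R

Compare L to R across every action of Player 1: S1: -4>-6, S2: -1=-1, S3: -1=-1.
L is at least as good everywhere and strictly better somewhere (tied only at S2, S3), so L weakly but not strictly dominates R.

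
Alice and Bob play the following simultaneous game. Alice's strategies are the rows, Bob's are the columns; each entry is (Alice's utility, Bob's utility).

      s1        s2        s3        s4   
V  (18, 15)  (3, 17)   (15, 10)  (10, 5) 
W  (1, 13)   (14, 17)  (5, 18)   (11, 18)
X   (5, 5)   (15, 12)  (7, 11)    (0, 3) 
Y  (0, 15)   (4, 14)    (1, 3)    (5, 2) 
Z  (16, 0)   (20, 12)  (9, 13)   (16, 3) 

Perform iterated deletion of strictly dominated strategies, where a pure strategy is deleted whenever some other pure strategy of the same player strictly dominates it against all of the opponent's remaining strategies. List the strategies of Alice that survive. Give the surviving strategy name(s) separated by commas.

Row W is eliminated: Z beats it against every remaining column (s1: 16>1, s2: 20>14, s3: 9>5, s4: 16>11).
For Alice, Z strictly dominates X on the remaining columns (s1: 16>5, s2: 20>15, s3: 9>7, s4: 16>0); eliminate X.
Row Y is eliminated: Z beats it against every remaining column (s1: 16>0, s2: 20>4, s3: 9>1, s4: 16>5).
For Bob, s2 strictly dominates s1 on the remaining rows (V: 17>15, Z: 12>0); eliminate s1.
For Bob, s2 strictly dominates s4 on the remaining rows (V: 17>5, Z: 12>3); eliminate s4.
Among the remaining strategies, none is strictly dominated by another pure strategy of the same player, so the elimination stops.
Surviving strategies — Alice: {V, Z}; Bob: {s2, s3}.

V, Z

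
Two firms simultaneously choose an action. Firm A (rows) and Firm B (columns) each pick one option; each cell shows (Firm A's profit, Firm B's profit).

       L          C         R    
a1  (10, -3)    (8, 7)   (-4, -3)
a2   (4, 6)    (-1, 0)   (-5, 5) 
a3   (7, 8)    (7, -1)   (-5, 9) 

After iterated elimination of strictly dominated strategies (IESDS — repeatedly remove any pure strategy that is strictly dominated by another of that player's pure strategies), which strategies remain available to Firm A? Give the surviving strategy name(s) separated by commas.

a1

Row a2 is eliminated: a1 beats it against every remaining column (L: 10>4, C: 8>-1, R: -4>-5).
For Firm A, a1 strictly dominates a3 on the remaining columns (L: 10>7, C: 8>7, R: -4>-5); eliminate a3.
For Firm B, C strictly dominates L on the remaining rows (a1: 7>-3); eliminate L.
Column R is eliminated: C beats it against every remaining row (a1: 7>-3).
Among the remaining strategies, none is strictly dominated by another pure strategy of the same player, so the elimination stops.
Surviving strategies — Firm A: {a1}; Firm B: {C}.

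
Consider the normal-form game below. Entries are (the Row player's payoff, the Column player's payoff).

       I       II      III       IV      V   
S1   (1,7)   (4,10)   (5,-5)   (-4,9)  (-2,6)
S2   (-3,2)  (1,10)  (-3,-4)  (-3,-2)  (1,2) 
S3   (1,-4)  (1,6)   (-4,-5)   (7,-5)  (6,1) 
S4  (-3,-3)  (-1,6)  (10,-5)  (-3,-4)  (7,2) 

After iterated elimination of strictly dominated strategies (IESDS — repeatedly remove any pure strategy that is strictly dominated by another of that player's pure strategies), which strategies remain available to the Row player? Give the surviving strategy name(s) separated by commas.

S1

Column I is eliminated: II beats it against every remaining row (S1: 10>7, S2: 10>2, S3: 6>-4, S4: 6>-3).
The Column player's strategy III is strictly dominated by II (S1: 10>-5, S2: 10>-4, S3: 6>-5, S4: 6>-5) and is removed.
Column IV is eliminated: II beats it against every remaining row (S1: 10>9, S2: 10>-2, S3: 6>-5, S4: 6>-4).
Column V is eliminated: II beats it against every remaining row (S1: 10>6, S2: 10>2, S3: 6>1, S4: 6>2).
Row S2 is eliminated: S1 beats it against every remaining column (II: 4>1).
For the Row player, S1 strictly dominates S3 on the remaining columns (II: 4>1); eliminate S3.
Row S4 is eliminated: S1 beats it against every remaining column (II: 4>-1).
Among the remaining strategies, none is strictly dominated by another pure strategy of the same player, so the elimination stops.
Surviving strategies — the Row player: {S1}; the Column player: {II}.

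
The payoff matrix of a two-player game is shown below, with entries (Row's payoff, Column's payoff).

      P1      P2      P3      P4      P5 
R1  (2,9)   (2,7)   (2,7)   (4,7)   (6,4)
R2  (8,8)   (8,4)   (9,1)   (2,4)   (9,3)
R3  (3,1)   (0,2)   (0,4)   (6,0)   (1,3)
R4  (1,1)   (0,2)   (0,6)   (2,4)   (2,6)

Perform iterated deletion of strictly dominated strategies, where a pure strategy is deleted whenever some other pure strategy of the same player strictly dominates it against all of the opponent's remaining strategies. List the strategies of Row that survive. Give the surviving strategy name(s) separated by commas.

R2

For Row, R1 strictly dominates R4 on the remaining columns (P1: 2>1, P2: 2>0, P3: 2>0, P4: 4>2, P5: 6>2); eliminate R4.
Column P4 is eliminated: P1 beats it against every remaining row (R1: 9>7, R2: 8>4, R3: 1>0).
For Row, R2 strictly dominates R1 on the remaining columns (P1: 8>2, P2: 8>2, P3: 9>2, P5: 9>6); eliminate R1.
Row's strategy R3 is strictly dominated by R2 (P1: 8>3, P2: 8>0, P3: 9>0, P5: 9>1) and is removed.
Column's strategy P2 is strictly dominated by P1 (R2: 8>4) and is removed.
For Column, P1 strictly dominates P3 on the remaining rows (R2: 8>1); eliminate P3.
For Column, P1 strictly dominates P5 on the remaining rows (R2: 8>3); eliminate P5.
Among the remaining strategies, none is strictly dominated by another pure strategy of the same player, so the elimination stops.
Surviving strategies — Row: {R2}; Column: {P1}.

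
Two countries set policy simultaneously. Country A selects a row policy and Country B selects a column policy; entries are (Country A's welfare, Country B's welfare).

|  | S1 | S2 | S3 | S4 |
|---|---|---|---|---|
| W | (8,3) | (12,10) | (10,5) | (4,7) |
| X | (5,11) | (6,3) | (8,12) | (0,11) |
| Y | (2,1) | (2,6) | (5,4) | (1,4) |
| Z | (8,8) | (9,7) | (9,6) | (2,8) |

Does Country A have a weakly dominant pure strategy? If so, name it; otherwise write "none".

W

W vs X: S1: 8>5, S2: 12>6, S3: 10>8, S4: 4>0.
W vs Y: S1: 8>2, S2: 12>2, S3: 10>5, S4: 4>1.
W vs Z: S1: 8=8, S2: 12>9, S3: 10>9, S4: 4>2.
W is at least as good as every other strategy against every opponent action, so it is weakly dominant.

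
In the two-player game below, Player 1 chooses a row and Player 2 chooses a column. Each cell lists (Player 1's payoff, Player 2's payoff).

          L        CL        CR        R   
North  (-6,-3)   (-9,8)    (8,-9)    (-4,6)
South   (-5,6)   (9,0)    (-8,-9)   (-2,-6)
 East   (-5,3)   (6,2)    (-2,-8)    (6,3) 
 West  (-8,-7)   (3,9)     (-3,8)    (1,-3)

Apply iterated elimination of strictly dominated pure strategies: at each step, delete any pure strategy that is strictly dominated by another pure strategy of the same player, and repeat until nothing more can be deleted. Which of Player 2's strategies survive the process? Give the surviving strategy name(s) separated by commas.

L, R

Player 1's strategy West is strictly dominated by East (L: -5>-8, CL: 6>3, CR: -2>-3, R: 6>1) and is removed.
For Player 2, L strictly dominates CR on the remaining rows (North: -3>-9, South: 6>-9, East: 3>-8); eliminate CR.
For Player 1, South strictly dominates North on the remaining columns (L: -5>-6, CL: 9>-9, R: -2>-4); eliminate North.
Player 2's strategy CL is strictly dominated by L (South: 6>0, East: 3>2) and is removed.
Among the remaining strategies, none is strictly dominated by another pure strategy of the same player, so the elimination stops.
Surviving strategies — Player 1: {South, East}; Player 2: {L, R}.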